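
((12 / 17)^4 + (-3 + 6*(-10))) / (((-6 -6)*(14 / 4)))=1747029 / 1169294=1.49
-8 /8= -1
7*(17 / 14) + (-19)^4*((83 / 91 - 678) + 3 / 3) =-16035736861 / 182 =-88108444.29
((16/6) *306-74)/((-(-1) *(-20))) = -371/10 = -37.10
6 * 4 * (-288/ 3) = -2304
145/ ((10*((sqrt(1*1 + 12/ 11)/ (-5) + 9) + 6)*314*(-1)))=-119625/ 38843056 -145*sqrt(253)/ 38843056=-0.00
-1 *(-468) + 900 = 1368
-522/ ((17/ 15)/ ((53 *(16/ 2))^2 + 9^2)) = -1408280310/ 17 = -82840018.24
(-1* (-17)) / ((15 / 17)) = 289 / 15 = 19.27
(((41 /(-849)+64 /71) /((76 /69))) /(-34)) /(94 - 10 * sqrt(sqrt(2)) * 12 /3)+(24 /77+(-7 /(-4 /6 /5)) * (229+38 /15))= -33411125 * 2^(1 /4) /302736649796 - 3554375 * sqrt(2) /75684162449 - 1512500 * 2^(3 /4) /75684162449+161920423612393395 /13320412591024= 12155.81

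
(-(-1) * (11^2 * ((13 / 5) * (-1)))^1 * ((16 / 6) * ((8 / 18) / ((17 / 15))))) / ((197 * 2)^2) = -12584 / 5937777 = -0.00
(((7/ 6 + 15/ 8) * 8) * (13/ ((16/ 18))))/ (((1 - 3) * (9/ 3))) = -949/ 16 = -59.31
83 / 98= 0.85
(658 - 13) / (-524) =-645 / 524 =-1.23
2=2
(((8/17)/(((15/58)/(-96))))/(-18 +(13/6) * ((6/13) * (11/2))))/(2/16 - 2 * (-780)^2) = -237568/20685597875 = -0.00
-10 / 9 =-1.11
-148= -148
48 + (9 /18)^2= 193 /4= 48.25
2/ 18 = 1/ 9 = 0.11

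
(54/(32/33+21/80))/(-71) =-142560/230963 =-0.62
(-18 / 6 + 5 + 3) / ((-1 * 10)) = -1 / 2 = -0.50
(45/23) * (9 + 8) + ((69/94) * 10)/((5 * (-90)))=1078121/32430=33.24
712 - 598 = 114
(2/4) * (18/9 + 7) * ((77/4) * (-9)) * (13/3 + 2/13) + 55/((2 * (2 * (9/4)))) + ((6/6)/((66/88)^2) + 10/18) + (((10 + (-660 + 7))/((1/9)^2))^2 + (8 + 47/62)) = 78709828995197/29016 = 2712635407.89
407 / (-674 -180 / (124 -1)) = -16687 / 27694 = -0.60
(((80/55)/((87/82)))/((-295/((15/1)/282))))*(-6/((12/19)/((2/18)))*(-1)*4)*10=-249280/23883849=-0.01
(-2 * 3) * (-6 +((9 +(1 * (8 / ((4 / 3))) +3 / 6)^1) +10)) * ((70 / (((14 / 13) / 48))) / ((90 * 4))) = -1014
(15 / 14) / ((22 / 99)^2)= 1215 / 56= 21.70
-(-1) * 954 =954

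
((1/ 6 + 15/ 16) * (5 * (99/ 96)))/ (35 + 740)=583/ 79360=0.01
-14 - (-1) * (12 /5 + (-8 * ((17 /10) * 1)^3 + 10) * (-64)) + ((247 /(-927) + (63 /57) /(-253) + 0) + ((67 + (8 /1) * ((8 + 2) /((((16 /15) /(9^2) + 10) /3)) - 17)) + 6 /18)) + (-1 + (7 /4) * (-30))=1087574229469313 /616054304250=1765.39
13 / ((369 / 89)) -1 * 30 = -9913 / 369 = -26.86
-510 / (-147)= 170 / 49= 3.47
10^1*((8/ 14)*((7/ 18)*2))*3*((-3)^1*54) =-2160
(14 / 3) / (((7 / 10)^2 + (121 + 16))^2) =140000 / 567105003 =0.00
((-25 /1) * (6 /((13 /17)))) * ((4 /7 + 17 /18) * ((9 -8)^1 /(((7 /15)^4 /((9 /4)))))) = -12328453125 /873964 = -14106.36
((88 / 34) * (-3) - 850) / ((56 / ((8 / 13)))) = -14582 / 1547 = -9.43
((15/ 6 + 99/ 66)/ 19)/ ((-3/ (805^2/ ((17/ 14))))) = -36289400/ 969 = -37450.36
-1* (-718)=718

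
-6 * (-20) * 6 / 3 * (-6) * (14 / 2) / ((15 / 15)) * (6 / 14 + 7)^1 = -74880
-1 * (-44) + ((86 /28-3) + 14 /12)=950 /21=45.24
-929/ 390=-2.38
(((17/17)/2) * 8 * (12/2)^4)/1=5184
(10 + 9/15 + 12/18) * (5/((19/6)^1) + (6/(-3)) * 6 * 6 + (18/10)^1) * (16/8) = -734474/475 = -1546.26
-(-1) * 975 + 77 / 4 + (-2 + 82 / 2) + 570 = 6413 / 4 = 1603.25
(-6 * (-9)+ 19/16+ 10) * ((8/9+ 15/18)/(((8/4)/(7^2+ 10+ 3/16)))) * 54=91858053/512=179410.26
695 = 695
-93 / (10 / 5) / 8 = -93 / 16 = -5.81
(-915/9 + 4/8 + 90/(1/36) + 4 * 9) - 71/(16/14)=74705/24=3112.71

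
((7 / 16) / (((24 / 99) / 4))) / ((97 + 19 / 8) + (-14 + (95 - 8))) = 33 / 788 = 0.04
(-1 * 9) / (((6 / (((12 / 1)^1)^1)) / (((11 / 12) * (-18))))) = 297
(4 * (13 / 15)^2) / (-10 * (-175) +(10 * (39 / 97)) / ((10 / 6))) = 16393 / 9561600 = 0.00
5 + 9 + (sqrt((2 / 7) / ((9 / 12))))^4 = 6238 / 441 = 14.15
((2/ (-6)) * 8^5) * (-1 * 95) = 3112960/ 3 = 1037653.33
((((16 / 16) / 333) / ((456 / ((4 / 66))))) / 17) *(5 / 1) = 5 / 42593364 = 0.00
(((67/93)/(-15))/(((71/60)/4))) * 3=-1072/2201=-0.49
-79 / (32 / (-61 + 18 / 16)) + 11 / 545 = 20626161 / 139520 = 147.84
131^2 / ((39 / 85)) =1458685 / 39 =37402.18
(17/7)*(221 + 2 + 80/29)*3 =333897/203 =1644.81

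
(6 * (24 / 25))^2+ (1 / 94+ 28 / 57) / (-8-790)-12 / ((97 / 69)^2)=681517630005791 / 25143694222500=27.10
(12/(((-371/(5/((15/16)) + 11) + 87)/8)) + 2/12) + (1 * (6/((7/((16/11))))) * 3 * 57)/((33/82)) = 22505501/42350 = 531.42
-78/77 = -1.01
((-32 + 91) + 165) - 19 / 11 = 2445 / 11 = 222.27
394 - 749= -355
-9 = -9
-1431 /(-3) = 477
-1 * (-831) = 831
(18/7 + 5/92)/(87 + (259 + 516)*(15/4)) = 1691/1927653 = 0.00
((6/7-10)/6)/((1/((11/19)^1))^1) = -352/399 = -0.88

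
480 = 480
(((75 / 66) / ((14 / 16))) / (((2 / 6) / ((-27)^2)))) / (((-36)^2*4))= 675 / 1232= 0.55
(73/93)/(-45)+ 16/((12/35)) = 195227/4185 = 46.65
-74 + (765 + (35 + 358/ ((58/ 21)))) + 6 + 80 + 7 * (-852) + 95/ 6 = -871139/ 174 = -5006.55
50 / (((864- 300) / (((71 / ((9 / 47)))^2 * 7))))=41462225 / 486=85313.22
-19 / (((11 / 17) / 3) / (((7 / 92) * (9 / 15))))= -20349 / 5060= -4.02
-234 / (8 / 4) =-117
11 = 11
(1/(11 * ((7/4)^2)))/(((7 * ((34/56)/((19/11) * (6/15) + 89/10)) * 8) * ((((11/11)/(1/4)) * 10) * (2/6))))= 633/1007930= 0.00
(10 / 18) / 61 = 5 / 549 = 0.01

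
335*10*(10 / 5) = 6700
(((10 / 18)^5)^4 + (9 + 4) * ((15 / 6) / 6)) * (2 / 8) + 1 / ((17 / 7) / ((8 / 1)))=15371348180386328543231 / 3306885004863484633872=4.65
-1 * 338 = -338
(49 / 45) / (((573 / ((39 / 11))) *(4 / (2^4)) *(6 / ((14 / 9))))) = 0.01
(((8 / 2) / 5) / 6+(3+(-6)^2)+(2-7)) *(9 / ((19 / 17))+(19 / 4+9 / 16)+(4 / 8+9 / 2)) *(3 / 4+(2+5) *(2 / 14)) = 104216 / 95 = 1097.01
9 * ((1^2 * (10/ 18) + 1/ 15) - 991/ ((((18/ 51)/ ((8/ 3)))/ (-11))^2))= -2772342068/ 45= -61607601.51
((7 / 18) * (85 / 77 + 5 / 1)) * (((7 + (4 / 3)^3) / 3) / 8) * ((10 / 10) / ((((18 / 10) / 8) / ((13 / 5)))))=70265 / 6561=10.71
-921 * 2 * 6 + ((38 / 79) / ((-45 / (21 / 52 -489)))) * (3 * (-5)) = -22861719 / 2054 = -11130.34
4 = 4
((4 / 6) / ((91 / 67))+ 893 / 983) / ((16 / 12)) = 375511 / 357812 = 1.05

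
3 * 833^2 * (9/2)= 18735003/2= 9367501.50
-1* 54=-54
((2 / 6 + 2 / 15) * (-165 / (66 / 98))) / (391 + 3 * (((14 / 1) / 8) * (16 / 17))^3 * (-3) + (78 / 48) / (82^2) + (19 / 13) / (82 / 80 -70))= -3251274431708576 / 9974656129257069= -0.33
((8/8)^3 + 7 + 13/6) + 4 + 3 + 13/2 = 71/3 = 23.67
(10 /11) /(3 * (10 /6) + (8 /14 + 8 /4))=70 /583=0.12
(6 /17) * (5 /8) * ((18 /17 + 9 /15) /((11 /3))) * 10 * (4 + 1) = 31725 /6358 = 4.99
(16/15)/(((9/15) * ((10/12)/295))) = 1888/3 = 629.33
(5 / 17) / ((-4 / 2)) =-5 / 34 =-0.15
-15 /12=-5 /4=-1.25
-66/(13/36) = -2376/13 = -182.77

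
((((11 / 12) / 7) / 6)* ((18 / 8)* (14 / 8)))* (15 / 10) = 33 / 256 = 0.13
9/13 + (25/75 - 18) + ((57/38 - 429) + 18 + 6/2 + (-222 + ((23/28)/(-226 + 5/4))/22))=-1742585639/2699697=-645.47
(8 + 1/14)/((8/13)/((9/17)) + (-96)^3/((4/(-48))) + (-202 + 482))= 13221/17390831360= 0.00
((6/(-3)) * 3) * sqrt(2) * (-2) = 12 * sqrt(2) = 16.97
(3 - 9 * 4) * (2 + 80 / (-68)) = -462 / 17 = -27.18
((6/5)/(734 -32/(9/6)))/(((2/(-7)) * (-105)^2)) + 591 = 1105613249/1870750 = 591.00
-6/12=-0.50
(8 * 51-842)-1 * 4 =-438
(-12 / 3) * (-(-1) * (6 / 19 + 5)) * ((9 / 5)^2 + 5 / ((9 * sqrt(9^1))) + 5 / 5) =-1206748 / 12825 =-94.09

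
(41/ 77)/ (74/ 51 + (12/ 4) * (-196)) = -2091/ 2303378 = -0.00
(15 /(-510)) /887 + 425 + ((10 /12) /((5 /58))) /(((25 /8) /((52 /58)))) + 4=976606439 /2261850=431.77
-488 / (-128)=61 / 16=3.81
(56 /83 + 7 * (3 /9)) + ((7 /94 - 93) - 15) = -2455699 /23406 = -104.92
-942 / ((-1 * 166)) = 471 / 83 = 5.67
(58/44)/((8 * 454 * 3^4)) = 0.00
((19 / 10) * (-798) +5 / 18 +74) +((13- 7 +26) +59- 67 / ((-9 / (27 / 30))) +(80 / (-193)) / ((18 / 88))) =-259826 / 193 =-1346.25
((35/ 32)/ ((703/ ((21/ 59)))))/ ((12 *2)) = 245/ 10618112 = 0.00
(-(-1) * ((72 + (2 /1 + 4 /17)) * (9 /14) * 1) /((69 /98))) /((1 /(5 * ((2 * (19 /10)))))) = 503538 /391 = 1287.82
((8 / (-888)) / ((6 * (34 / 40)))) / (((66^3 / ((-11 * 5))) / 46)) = 575 / 36988974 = 0.00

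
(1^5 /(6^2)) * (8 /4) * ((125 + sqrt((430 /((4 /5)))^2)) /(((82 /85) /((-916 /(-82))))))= 25791125 /60516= 426.19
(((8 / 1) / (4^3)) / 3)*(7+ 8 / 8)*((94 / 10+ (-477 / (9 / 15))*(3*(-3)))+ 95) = 12099 / 5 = 2419.80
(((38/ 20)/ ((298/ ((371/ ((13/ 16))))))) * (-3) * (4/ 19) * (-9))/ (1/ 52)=641088/ 745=860.52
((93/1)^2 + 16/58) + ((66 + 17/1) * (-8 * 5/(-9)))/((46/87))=18703261/2001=9346.96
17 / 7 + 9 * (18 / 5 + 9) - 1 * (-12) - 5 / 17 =75883 / 595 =127.53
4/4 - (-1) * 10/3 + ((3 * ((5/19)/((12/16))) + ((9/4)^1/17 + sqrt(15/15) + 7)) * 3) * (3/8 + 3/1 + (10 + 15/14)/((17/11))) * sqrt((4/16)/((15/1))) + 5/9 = 44/9 + 119061611 * sqrt(15)/12299840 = 42.38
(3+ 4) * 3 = 21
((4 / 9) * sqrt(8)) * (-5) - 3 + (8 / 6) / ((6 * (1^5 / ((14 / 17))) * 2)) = -40 * sqrt(2) / 9 - 445 / 153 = -9.19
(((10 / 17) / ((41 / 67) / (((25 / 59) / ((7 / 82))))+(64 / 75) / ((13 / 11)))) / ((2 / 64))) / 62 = 20904000 / 58203461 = 0.36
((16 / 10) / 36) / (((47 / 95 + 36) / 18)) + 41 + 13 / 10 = 1467301 / 34670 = 42.32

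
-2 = -2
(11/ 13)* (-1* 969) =-10659/ 13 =-819.92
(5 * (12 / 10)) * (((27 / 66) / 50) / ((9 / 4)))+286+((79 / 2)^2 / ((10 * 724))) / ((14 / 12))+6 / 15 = 286.61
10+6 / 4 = 23 / 2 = 11.50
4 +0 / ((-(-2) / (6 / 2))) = 4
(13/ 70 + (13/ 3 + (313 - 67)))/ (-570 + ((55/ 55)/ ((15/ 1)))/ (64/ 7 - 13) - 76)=-1420443/ 3662918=-0.39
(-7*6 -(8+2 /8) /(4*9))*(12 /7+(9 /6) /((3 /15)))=-87161 /224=-389.11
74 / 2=37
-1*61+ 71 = 10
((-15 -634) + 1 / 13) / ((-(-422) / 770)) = -3247860 / 2743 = -1184.05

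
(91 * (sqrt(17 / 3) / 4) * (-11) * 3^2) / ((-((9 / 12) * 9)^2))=4004 * sqrt(51) / 243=117.67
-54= -54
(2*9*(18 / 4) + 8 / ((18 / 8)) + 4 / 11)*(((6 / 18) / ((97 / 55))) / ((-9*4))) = -42035 / 94284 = -0.45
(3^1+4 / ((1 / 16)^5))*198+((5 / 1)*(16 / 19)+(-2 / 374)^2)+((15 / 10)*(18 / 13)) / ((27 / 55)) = 7173078377758210 / 8637343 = 830472794.44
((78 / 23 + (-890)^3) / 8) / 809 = -8107143461 / 74428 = -108925.99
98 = 98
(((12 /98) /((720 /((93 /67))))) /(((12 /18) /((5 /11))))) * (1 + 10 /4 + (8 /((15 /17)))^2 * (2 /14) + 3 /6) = 192169 /75837300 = 0.00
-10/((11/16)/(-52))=8320/11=756.36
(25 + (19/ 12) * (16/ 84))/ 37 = 1594/ 2331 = 0.68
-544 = -544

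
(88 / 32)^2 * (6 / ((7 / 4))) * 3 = 1089 / 14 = 77.79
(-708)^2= 501264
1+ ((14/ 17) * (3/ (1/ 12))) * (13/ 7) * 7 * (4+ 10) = 91745/ 17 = 5396.76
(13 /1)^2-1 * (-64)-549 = -316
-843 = -843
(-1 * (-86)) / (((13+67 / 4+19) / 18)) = 2064 / 65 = 31.75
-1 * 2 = -2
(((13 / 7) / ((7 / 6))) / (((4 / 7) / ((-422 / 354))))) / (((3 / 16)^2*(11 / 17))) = -5968768 / 40887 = -145.98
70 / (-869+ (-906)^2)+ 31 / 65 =25423527 / 53297855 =0.48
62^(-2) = 1 / 3844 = 0.00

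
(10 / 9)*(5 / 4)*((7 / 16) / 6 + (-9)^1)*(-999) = 792725 / 64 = 12386.33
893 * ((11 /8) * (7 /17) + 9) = 1161793 /136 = 8542.60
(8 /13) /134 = 4 /871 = 0.00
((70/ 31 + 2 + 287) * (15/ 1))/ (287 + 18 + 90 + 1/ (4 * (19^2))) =11.06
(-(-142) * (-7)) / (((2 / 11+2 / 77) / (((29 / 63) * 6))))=-158543 / 12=-13211.92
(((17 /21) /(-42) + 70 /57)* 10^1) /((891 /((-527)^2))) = 3767.87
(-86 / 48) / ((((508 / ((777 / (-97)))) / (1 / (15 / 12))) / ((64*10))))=178192 / 12319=14.46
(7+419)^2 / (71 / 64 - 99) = -11614464 / 6265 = -1853.86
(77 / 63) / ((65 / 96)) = 352 / 195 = 1.81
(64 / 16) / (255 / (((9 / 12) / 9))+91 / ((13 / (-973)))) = -4 / 3751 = -0.00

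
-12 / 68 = -3 / 17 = -0.18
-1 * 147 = -147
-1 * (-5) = 5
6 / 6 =1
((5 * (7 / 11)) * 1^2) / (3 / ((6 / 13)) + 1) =14 / 33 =0.42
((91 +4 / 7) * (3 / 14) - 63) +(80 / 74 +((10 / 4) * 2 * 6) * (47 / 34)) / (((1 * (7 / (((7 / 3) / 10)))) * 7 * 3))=-12013720 / 277389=-43.31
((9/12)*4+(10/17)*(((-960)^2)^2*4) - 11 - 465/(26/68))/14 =31547157923533/221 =142747320920.96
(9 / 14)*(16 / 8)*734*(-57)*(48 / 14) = -9037008 / 49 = -184428.73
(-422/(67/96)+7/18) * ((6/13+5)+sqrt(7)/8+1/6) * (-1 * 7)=5101229 * sqrt(7)/9648+2239439531/94068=25205.50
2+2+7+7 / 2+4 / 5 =153 / 10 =15.30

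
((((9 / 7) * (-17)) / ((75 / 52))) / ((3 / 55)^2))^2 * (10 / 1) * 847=13843969728160 / 63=219745551240.63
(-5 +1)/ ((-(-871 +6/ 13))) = -0.00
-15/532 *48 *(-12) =16.24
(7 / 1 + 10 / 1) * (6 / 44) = 51 / 22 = 2.32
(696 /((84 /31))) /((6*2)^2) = 899 /504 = 1.78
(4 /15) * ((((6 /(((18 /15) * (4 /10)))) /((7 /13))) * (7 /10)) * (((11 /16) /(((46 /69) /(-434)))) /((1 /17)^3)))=-152455303 /16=-9528456.44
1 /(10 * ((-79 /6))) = -3 /395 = -0.01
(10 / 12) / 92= 5 / 552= 0.01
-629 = -629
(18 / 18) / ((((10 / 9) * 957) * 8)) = 3 / 25520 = 0.00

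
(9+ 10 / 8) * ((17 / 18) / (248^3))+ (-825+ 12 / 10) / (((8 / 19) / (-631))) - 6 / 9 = 6779100456138653 / 5491077120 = 1234566.61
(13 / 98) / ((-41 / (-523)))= 6799 / 4018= 1.69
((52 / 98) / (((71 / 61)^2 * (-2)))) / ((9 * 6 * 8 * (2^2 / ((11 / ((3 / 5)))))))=-2660515 / 1280494656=-0.00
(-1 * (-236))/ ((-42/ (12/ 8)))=-59/ 7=-8.43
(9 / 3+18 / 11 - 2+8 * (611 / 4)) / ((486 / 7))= 17.64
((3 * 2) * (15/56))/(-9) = -5/28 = -0.18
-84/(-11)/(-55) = -84/605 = -0.14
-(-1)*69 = 69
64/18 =3.56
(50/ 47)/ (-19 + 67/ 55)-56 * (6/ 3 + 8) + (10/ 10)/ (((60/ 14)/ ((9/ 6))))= -257276219/ 459660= -559.71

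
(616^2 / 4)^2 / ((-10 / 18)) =-16198521292.80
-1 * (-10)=10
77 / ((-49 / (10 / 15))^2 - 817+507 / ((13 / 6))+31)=308 / 19401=0.02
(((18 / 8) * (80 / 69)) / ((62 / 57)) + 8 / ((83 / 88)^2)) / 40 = 27975983 / 98237140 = 0.28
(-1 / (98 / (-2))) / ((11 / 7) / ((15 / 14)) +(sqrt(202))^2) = 15 / 149548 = 0.00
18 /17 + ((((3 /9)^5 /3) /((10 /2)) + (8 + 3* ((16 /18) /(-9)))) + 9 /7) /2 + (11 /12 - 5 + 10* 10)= 176053063 /1735020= 101.47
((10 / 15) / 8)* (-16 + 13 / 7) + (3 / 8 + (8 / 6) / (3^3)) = -3421 / 4536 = -0.75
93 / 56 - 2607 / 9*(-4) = 194935 / 168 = 1160.33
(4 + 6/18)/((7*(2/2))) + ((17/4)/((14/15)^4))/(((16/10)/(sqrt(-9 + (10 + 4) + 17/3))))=13/21 + 1434375*sqrt(6)/307328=12.05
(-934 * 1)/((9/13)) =-12142/9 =-1349.11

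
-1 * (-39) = 39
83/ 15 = 5.53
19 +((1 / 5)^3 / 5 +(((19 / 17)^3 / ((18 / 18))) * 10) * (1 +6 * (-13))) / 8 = -2834153837 / 24565000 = -115.37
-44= -44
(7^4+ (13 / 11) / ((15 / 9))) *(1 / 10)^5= 66047 / 2750000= 0.02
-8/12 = -2/3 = -0.67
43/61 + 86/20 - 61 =-34157/610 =-56.00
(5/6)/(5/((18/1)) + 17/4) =30/163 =0.18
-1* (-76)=76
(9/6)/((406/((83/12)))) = 83/3248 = 0.03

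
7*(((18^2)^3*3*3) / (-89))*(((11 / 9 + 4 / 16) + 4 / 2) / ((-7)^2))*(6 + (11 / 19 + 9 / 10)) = -21576504600 / 1691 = -12759612.42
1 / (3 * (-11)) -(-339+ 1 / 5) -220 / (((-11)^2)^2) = 6763237 / 19965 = 338.75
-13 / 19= -0.68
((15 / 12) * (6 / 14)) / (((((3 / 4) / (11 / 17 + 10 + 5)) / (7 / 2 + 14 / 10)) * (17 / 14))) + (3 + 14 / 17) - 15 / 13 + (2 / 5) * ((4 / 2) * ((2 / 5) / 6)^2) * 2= 201936056 / 4226625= 47.78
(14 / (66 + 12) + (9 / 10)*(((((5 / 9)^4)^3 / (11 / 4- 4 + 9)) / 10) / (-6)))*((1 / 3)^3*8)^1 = 54477011668724 / 1024371928816587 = 0.05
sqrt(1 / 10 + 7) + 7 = sqrt(710) / 10 + 7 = 9.66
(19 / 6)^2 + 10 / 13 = 5053 / 468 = 10.80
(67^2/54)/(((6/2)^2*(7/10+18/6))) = 22445/8991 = 2.50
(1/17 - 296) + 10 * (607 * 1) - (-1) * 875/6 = 603829/102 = 5919.89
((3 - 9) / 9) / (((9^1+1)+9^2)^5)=-2 / 18720964353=-0.00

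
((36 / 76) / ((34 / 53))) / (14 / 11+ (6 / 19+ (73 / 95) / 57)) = 1495395 / 3244382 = 0.46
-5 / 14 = -0.36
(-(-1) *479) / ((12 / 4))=479 / 3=159.67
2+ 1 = 3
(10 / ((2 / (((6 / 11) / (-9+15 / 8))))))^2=6400 / 43681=0.15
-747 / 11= -67.91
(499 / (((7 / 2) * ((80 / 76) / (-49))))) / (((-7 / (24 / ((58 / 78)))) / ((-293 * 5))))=-44830091.17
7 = 7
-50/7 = -7.14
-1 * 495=-495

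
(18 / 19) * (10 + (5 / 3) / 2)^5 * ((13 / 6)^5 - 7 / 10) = 424492093098125 / 63825408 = 6650832.43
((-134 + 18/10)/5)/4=-661/100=-6.61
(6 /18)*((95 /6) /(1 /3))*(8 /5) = 76 /3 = 25.33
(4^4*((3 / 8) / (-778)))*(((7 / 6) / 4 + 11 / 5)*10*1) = -1196 / 389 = -3.07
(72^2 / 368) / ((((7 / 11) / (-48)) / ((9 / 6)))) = -256608 / 161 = -1593.84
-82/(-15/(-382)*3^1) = -31324/45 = -696.09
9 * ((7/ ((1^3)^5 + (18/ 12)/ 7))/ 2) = 441/ 17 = 25.94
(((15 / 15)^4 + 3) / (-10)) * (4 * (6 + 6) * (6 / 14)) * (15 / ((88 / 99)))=-972 / 7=-138.86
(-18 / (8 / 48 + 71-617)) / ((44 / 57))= 1539 / 36025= 0.04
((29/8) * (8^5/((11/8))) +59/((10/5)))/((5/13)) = 24715509/110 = 224686.45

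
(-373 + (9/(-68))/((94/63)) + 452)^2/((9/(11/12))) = 2798624056811/4412627712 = 634.23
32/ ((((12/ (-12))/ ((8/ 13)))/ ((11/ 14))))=-1408/ 91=-15.47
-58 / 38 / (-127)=29 / 2413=0.01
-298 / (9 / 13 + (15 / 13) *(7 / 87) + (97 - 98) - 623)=56173 / 117476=0.48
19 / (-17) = -19 / 17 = -1.12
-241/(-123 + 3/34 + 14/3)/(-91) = -24582/1097551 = -0.02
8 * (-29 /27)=-8.59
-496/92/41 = -124/943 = -0.13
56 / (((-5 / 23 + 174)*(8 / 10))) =0.40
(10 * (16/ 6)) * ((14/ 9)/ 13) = 1120/ 351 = 3.19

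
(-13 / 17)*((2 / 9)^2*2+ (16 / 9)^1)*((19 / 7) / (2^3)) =-4693 / 9639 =-0.49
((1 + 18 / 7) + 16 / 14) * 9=297 / 7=42.43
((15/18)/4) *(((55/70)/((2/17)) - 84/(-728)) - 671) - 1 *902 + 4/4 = -9079991/8736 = -1039.38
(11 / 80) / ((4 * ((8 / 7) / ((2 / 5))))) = 77 / 6400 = 0.01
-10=-10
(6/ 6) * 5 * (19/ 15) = 19/ 3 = 6.33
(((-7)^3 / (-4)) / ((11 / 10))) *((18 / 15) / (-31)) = -1029 / 341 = -3.02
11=11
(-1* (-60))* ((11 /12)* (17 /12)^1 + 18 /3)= 5255 /12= 437.92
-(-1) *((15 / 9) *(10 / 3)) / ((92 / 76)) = 950 / 207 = 4.59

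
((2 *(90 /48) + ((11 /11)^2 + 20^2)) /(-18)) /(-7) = 3.21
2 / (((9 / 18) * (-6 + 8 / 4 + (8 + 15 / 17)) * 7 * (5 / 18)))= 1224 / 2905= 0.42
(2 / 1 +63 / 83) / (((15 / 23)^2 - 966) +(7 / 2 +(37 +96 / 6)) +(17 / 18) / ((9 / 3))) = -3270807 / 1077324811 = -0.00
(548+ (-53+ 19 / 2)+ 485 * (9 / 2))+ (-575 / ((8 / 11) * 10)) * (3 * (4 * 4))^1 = -1108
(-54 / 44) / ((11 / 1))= -27 / 242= -0.11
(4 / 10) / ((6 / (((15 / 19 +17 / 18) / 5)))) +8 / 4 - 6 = -102007 / 25650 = -3.98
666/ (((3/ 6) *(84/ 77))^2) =4477/ 2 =2238.50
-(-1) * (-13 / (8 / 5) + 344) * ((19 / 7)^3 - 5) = 1727741 / 343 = 5037.15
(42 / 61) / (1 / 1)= 42 / 61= 0.69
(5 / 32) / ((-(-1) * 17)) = 5 / 544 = 0.01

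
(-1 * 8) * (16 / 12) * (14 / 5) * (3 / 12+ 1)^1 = -112 / 3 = -37.33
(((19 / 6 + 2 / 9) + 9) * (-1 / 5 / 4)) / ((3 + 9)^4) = -223 / 7464960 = -0.00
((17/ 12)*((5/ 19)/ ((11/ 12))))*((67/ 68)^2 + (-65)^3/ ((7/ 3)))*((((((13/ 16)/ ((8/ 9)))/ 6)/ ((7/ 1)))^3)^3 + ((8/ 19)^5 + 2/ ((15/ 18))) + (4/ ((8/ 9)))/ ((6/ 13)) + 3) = -136284810273538731877938045521645221643794359737/ 187768736047342908077848769713024069009408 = -725812.04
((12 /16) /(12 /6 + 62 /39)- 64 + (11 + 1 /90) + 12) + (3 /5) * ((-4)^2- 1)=-160171 /5040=-31.78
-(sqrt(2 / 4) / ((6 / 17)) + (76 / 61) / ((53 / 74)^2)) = -416176 / 171349 -17* sqrt(2) / 12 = -4.43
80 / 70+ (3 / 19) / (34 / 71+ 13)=48985 / 42427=1.15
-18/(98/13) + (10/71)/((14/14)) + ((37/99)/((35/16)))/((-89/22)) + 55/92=-2168052311/1281872340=-1.69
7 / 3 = 2.33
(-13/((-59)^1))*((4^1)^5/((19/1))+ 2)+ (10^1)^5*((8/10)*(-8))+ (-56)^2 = -12100182/19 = -636851.68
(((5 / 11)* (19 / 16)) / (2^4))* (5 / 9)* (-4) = -475 / 6336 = -0.07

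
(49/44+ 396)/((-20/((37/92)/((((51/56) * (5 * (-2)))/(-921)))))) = -807.56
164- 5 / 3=487 / 3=162.33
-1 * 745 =-745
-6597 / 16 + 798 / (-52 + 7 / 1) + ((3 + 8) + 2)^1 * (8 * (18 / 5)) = -2671 / 48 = -55.65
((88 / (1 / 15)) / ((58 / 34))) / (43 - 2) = 22440 / 1189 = 18.87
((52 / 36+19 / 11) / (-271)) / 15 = -314 / 402435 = -0.00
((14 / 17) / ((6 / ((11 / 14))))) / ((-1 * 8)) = -11 / 816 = -0.01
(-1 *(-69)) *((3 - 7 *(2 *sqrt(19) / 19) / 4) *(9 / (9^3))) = 23 / 9 - 161 *sqrt(19) / 1026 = 1.87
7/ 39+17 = 670/ 39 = 17.18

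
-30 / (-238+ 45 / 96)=960 / 7601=0.13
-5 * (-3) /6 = 5 /2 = 2.50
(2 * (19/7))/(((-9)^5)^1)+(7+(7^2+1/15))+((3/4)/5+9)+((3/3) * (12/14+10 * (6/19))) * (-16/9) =9122445887/157070340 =58.08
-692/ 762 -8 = -3394/ 381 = -8.91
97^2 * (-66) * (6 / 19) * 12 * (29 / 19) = -1296635472 / 361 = -3591788.01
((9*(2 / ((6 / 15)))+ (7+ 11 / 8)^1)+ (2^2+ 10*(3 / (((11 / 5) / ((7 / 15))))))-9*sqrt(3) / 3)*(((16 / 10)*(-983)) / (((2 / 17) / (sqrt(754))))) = -93731999*sqrt(754) / 110+ 200532*sqrt(2262) / 5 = -21490634.83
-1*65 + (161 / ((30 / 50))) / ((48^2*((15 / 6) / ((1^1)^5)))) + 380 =1088801 / 3456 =315.05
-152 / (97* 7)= -152 / 679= -0.22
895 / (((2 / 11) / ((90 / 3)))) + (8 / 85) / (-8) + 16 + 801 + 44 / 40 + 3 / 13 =65634047 / 442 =148493.32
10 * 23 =230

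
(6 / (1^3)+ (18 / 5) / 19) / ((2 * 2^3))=0.39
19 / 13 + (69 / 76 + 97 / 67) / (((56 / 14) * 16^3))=1585275167 / 1084555264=1.46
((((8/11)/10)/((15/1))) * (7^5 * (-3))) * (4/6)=-134456/825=-162.98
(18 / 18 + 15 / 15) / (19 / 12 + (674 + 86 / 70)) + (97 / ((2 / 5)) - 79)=92955027 / 568522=163.50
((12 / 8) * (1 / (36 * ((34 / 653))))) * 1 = 653 / 816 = 0.80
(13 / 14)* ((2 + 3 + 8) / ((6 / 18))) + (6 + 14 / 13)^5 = 92459658799 / 5198102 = 17787.20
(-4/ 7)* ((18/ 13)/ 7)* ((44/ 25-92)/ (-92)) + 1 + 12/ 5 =1204727/ 366275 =3.29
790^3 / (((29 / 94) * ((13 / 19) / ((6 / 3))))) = 1761135308000 / 377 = 4671446440.32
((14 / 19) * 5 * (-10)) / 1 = -700 / 19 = -36.84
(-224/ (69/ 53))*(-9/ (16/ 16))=35616/ 23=1548.52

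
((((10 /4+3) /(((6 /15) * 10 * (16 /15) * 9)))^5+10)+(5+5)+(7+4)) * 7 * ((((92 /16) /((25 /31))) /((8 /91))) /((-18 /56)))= -822897347307153509573 /15028949562163200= -54754.15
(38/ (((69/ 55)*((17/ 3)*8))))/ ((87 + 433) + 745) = 19/ 35972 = 0.00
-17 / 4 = -4.25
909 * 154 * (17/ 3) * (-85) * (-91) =6135819690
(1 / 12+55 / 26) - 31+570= 84427 / 156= 541.20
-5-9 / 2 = -9.50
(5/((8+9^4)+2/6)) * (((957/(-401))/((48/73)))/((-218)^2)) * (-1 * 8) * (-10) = -1746525/375577799792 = -0.00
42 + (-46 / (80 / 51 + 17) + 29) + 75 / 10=143987 / 1894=76.02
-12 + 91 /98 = -155 /14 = -11.07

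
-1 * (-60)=60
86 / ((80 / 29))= 1247 / 40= 31.18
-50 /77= -0.65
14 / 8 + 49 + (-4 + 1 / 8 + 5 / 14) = 2645 / 56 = 47.23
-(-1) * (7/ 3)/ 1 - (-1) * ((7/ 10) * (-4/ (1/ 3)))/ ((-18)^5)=3674167/ 1574640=2.33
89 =89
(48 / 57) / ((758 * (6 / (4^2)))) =64 / 21603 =0.00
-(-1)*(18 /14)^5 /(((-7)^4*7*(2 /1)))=59049 /564950498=0.00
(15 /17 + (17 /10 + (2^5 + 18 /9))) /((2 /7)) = 43533 /340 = 128.04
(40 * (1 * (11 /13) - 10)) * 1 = -4760 /13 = -366.15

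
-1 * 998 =-998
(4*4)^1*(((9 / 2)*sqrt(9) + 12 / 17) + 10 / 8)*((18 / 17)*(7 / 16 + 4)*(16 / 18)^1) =298484 / 289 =1032.82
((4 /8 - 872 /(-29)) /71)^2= 3143529 /16957924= 0.19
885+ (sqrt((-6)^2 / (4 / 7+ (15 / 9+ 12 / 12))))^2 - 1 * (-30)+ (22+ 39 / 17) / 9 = 142109 / 153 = 928.82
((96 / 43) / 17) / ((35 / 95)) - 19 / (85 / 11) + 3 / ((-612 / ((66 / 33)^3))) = -164377 / 76755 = -2.14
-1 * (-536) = 536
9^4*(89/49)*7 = 583929/7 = 83418.43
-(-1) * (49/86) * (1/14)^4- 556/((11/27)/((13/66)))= -2193032903/8158304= -268.81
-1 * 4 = -4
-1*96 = -96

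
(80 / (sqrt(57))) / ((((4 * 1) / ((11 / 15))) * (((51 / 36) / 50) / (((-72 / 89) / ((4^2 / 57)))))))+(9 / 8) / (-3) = -39600 * sqrt(57) / 1513 - 3 / 8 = -197.98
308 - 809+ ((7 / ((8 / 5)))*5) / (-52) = -208591 / 416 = -501.42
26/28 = 13/14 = 0.93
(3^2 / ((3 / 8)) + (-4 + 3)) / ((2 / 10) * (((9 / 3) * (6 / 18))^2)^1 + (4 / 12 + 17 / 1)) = 345 / 263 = 1.31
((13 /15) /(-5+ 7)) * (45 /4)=39 /8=4.88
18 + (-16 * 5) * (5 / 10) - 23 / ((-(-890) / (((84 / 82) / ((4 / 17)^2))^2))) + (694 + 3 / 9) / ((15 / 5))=172863916073 / 861747840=200.60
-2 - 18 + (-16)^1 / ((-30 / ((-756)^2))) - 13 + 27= 1524066 / 5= 304813.20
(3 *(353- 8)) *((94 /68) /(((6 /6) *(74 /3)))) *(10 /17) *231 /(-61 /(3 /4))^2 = 1.19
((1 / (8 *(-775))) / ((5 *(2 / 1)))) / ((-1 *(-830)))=-1 / 51460000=-0.00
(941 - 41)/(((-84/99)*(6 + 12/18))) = -159.11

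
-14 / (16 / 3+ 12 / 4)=-42 / 25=-1.68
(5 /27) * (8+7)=25 /9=2.78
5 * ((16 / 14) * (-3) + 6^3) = 7440 / 7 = 1062.86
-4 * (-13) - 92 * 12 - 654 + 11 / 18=-30697 / 18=-1705.39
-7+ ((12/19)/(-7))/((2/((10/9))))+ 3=-1616/399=-4.05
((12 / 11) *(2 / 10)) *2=24 / 55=0.44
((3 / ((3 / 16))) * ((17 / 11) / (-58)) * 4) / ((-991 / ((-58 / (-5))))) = 1088 / 54505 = 0.02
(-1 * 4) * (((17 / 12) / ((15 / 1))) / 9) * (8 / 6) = -0.06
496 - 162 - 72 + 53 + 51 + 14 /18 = 3301 /9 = 366.78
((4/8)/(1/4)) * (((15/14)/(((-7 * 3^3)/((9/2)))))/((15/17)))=-17/294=-0.06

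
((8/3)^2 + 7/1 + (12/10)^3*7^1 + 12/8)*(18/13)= 62341/1625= 38.36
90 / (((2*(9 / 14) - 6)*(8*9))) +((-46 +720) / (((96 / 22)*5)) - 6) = 32507 / 1320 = 24.63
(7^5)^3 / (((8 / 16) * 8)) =4747561509943 / 4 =1186890377485.75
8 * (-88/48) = -44/3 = -14.67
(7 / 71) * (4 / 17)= 28 / 1207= 0.02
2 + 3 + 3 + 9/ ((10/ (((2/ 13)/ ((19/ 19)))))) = 529/ 65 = 8.14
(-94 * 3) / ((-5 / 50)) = 2820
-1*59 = -59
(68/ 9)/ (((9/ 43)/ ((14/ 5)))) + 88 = 76576/ 405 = 189.08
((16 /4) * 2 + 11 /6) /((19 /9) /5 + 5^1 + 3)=885 /758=1.17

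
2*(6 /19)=12 /19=0.63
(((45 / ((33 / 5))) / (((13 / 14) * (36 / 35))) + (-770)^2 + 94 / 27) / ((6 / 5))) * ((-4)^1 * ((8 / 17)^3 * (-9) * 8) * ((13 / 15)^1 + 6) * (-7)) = -13521168950431744 / 18969093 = -712799971.53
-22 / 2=-11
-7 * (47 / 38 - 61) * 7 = 111279 / 38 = 2928.39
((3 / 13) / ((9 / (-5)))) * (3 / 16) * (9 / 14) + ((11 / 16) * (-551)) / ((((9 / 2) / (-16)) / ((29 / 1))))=1023678251 / 26208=39059.76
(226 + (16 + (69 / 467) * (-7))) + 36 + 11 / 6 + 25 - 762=-1283879 / 2802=-458.20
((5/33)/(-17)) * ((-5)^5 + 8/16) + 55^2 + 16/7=3055.13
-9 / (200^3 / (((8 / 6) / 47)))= -3 / 94000000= -0.00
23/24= 0.96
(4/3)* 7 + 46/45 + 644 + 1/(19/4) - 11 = 643.57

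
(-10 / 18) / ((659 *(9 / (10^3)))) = -5000 / 53379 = -0.09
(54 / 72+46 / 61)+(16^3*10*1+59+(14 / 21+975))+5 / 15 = 10247147 / 244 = 41996.50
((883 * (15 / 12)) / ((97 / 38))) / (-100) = -4.32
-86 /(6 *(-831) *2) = 43 /4986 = 0.01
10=10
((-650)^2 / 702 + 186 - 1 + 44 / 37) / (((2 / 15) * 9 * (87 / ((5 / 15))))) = 3936265 / 1564434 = 2.52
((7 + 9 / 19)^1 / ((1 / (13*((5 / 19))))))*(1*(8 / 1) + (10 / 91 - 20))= -768220 / 2527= -304.00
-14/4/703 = -7/1406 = -0.00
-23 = -23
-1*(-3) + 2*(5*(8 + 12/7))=100.14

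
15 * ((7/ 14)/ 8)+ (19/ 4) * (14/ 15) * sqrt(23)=15/ 16+ 133 * sqrt(23)/ 30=22.20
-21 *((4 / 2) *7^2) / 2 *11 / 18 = -3773 / 6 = -628.83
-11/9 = -1.22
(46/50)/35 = 23/875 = 0.03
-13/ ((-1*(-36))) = -13/ 36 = -0.36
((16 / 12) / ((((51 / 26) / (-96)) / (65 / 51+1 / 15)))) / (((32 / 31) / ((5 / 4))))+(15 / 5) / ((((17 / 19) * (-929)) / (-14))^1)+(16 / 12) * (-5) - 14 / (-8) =-357118531 / 3221772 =-110.85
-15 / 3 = -5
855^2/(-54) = -27075/2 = -13537.50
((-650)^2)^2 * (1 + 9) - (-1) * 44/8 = 3570125000011/2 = 1785062500005.50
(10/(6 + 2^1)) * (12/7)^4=25920/2401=10.80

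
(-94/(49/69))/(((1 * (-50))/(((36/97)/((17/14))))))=233496/288575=0.81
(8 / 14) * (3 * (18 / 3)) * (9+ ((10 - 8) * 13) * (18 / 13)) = 3240 / 7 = 462.86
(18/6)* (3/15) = 3/5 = 0.60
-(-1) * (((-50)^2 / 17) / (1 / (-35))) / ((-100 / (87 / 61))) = 76125 / 1037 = 73.41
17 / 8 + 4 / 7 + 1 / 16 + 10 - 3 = 1093 / 112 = 9.76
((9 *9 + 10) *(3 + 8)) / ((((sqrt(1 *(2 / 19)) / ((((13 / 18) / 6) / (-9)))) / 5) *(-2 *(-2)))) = -65065 *sqrt(38) / 7776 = -51.58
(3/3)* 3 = 3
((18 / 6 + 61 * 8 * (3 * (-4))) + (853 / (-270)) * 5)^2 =34442769.97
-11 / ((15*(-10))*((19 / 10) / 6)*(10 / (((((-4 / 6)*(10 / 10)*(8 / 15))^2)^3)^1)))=184549376 / 3944288671875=0.00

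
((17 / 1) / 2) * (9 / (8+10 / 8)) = 306 / 37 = 8.27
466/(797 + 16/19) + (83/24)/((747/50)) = 445069/545724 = 0.82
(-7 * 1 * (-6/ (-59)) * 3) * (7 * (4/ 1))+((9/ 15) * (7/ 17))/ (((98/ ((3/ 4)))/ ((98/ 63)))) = -1199461/ 20060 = -59.79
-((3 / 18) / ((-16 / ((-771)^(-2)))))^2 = -1 / 3256566704464896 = -0.00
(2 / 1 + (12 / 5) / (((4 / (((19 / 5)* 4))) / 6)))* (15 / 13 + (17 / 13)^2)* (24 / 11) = 1497408 / 4225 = 354.42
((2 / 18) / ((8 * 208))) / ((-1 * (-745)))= 1 / 11157120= 0.00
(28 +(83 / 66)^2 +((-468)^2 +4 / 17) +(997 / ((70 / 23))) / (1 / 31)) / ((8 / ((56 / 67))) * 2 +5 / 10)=594068402821 / 50910750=11668.82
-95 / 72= -1.32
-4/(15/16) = -64/15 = -4.27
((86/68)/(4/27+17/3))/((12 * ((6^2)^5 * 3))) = 43/430357929984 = 0.00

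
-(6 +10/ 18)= -59/ 9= -6.56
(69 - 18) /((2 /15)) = 765 /2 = 382.50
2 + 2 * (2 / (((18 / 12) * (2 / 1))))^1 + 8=11.33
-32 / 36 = -8 / 9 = -0.89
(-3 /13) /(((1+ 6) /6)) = -18 /91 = -0.20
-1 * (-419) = 419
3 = 3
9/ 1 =9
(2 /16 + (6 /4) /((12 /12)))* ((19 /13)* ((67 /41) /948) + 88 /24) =1853981 /310944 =5.96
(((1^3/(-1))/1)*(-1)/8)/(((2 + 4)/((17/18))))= 17/864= 0.02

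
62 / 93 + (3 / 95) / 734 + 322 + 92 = 86744129 / 209190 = 414.67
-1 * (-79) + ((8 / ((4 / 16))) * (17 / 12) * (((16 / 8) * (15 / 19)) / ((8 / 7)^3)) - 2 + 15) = 85091 / 608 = 139.95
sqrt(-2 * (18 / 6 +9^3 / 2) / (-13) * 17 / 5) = 13.86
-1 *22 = -22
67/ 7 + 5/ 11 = 10.03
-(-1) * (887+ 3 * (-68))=683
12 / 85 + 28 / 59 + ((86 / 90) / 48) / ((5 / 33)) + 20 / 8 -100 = -349355221 / 3610800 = -96.75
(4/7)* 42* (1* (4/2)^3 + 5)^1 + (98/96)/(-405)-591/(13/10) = -36042397/252720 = -142.62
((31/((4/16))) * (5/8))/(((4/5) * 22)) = 775/176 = 4.40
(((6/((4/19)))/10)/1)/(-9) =-19/60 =-0.32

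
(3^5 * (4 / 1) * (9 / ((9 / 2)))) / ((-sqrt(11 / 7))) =-1944 * sqrt(77) / 11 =-1550.78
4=4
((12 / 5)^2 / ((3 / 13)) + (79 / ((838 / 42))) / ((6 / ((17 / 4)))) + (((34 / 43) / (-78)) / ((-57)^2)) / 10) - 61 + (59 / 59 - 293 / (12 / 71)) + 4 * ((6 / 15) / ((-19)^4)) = -291058383386338901 / 164829140681400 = -1765.82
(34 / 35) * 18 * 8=4896 / 35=139.89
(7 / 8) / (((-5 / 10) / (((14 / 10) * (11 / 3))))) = -539 / 60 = -8.98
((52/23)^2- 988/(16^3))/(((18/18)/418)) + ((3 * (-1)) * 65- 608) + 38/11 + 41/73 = 268994986459/217490944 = 1236.81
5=5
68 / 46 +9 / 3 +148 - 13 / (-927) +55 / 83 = 153.15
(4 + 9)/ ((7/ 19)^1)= 247/ 7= 35.29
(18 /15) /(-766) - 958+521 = -437.00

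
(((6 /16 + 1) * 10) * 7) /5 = 77 /4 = 19.25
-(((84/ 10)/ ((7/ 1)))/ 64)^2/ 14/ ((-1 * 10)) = 9/ 3584000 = 0.00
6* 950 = 5700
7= 7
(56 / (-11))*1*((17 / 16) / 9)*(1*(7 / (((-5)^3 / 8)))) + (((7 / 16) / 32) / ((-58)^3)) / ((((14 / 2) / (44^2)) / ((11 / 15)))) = 20802523813 / 77264352000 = 0.27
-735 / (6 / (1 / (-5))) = 49 / 2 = 24.50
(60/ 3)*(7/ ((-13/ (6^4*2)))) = -362880/ 13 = -27913.85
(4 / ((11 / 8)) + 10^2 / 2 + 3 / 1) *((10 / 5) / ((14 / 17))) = 10455 / 77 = 135.78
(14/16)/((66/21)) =49/176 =0.28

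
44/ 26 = 22/ 13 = 1.69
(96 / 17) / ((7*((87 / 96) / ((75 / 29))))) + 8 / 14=2.87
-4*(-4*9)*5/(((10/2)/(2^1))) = 288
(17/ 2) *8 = 68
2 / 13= 0.15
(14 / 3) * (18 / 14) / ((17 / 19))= 114 / 17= 6.71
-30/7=-4.29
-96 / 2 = -48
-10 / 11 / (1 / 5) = -50 / 11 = -4.55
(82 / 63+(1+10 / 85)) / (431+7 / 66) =57002 / 10157721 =0.01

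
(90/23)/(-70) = -9/161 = -0.06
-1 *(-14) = 14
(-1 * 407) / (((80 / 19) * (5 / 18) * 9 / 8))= -7733 / 25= -309.32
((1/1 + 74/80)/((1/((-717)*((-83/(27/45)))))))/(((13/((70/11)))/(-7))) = -34020455/52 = -654239.52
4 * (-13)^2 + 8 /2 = 680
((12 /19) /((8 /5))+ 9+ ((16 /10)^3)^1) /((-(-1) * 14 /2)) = 64081 /33250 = 1.93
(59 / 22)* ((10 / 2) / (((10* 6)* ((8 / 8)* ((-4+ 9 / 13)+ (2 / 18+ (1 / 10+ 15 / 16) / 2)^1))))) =-46020 / 551419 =-0.08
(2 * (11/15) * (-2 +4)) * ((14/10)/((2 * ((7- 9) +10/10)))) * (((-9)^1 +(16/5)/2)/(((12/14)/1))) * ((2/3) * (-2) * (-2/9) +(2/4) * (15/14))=1792021/121500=14.75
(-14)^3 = -2744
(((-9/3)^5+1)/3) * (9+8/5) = -12826/15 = -855.07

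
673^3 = 304821217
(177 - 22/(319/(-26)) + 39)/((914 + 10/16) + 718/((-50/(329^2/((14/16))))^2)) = 31580000/637264922549329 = 0.00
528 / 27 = 176 / 9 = 19.56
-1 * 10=-10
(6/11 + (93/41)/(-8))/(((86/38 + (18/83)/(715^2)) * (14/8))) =9894295125/149614114094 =0.07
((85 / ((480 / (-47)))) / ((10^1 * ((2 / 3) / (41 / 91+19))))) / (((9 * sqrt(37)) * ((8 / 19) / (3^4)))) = -85.33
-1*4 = -4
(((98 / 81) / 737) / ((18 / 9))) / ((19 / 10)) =490 / 1134243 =0.00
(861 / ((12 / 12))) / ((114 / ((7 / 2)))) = 2009 / 76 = 26.43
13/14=0.93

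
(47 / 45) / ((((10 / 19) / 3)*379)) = 893 / 56850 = 0.02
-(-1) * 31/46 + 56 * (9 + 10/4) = 29655/46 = 644.67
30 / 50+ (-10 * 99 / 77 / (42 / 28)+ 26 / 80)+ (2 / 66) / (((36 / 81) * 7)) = -23521 / 3080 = -7.64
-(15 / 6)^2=-25 / 4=-6.25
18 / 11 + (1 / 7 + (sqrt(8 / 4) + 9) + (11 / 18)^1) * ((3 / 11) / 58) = 3 * sqrt(2) / 638 + 45077 / 26796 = 1.69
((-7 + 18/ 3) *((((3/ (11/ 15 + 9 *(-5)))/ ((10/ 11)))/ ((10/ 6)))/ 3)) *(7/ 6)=0.02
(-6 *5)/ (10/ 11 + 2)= -165/ 16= -10.31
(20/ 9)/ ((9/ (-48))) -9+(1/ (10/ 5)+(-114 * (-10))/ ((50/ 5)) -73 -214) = -10441/ 54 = -193.35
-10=-10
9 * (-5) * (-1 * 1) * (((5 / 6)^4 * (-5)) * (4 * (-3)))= 15625 / 12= 1302.08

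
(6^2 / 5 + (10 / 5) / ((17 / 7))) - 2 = 512 / 85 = 6.02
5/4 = 1.25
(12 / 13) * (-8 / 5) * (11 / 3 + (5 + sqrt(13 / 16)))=-64 / 5-24 * sqrt(13) / 65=-14.13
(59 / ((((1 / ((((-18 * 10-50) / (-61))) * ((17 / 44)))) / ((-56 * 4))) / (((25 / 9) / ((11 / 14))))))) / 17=-265972000 / 66429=-4003.85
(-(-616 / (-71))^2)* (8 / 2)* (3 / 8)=-569184 / 5041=-112.91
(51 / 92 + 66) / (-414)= -2041 / 12696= -0.16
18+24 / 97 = 1770 / 97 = 18.25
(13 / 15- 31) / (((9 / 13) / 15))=-5876 / 9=-652.89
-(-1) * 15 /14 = 15 /14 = 1.07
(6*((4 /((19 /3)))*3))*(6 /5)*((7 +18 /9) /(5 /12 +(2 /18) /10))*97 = 40730688 /1463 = 27840.52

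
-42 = -42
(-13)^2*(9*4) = 6084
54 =54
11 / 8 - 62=-485 / 8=-60.62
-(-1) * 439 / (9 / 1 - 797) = -439 / 788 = -0.56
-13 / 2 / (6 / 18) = -39 / 2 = -19.50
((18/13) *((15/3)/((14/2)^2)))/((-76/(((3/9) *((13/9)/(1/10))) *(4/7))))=-100/19551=-0.01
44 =44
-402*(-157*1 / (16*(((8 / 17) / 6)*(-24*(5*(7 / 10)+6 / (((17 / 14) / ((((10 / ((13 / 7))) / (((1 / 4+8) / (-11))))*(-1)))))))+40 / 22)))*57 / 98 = -24778966641 / 772713536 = -32.07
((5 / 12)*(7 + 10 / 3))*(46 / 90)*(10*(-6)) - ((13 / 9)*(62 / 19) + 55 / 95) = -70450 / 513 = -137.33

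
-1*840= -840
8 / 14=4 / 7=0.57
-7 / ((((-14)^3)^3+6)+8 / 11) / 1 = 77 / 227271514550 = 0.00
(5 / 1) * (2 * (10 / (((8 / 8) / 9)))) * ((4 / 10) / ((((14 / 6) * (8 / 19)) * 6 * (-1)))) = -855 / 14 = -61.07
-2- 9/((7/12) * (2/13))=-716/7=-102.29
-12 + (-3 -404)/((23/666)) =-11797.30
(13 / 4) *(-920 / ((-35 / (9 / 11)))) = 5382 / 77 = 69.90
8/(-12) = -2/3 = -0.67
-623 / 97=-6.42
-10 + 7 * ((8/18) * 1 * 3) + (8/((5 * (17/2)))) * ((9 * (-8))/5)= -4306/1275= -3.38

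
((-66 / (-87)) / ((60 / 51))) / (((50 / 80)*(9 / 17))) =12716 / 6525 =1.95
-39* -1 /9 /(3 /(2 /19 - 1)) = -221 /171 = -1.29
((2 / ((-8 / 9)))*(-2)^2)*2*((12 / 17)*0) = 0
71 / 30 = 2.37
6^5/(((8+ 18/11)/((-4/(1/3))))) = -513216/53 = -9683.32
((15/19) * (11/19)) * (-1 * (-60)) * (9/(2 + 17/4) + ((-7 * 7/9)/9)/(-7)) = 136004/3249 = 41.86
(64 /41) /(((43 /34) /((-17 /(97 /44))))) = -1627648 /171011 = -9.52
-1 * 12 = -12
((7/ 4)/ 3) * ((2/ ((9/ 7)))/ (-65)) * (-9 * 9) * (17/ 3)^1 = 833/ 130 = 6.41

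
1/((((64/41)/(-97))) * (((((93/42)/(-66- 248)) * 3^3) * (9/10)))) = 21853615/60264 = 362.63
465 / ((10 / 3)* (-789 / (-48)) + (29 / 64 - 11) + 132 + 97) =89280 / 52463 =1.70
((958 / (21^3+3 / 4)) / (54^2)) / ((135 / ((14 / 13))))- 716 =-716.00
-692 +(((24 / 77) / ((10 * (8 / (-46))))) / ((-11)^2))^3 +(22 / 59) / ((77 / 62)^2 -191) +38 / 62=-3724173492285022864089036 / 5386509103473923723375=-691.39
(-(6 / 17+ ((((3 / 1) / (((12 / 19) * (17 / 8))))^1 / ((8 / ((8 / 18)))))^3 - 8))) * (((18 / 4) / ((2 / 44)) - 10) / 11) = 2436968719 / 39397347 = 61.86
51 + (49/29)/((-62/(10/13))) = 595792/11687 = 50.98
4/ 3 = 1.33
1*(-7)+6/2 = -4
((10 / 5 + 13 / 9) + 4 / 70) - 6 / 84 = 2161 / 630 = 3.43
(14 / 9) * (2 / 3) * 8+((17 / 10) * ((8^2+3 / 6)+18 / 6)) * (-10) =-61517 / 54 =-1139.20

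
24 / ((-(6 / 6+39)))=-3 / 5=-0.60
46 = 46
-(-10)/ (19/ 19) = 10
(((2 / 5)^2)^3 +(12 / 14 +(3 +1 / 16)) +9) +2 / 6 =69599629 / 5250000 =13.26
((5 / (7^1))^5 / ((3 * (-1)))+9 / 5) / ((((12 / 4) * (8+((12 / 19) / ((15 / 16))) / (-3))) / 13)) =27056627 / 27933234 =0.97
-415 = -415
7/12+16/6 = 13/4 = 3.25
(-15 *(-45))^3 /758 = 307546875 /758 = 405734.66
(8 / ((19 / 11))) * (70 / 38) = 3080 / 361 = 8.53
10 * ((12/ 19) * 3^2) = 1080/ 19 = 56.84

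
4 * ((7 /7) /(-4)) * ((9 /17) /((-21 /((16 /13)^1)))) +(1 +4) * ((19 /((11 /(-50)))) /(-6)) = 3675709 /51051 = 72.00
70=70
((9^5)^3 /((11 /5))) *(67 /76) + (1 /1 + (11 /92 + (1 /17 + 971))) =6742162484433845262 /81719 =82504221593923.63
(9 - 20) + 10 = -1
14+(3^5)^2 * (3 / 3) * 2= 118112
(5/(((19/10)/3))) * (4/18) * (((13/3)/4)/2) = 325/342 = 0.95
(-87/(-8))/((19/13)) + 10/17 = 8.03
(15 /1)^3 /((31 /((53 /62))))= 178875 /1922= 93.07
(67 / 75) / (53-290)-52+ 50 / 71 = -64741307 / 1262025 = -51.30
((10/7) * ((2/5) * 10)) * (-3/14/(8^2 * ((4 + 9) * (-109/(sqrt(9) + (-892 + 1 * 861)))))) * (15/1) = -225/39676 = -0.01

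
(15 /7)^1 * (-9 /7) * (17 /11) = -2295 /539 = -4.26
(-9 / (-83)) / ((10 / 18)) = 81 / 415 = 0.20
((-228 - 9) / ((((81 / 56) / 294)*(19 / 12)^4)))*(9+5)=-13984653312 / 130321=-107309.28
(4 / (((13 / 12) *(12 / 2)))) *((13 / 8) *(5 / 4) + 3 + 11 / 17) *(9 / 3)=9267 / 884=10.48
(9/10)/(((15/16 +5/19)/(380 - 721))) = -466488/1825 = -255.61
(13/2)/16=13/32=0.41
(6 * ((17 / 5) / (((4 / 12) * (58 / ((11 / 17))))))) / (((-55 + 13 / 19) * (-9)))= 209 / 149640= 0.00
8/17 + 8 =144/17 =8.47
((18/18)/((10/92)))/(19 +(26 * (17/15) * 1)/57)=7866/16687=0.47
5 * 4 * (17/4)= 85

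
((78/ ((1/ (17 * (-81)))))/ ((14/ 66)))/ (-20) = 1772199/ 70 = 25317.13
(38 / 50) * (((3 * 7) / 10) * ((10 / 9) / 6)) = 133 / 450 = 0.30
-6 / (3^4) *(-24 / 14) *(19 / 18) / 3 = 76 / 1701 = 0.04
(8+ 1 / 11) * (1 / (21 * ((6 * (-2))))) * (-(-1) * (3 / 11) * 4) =-89 / 2541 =-0.04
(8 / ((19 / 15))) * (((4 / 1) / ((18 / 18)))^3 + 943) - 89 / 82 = 521431 / 82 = 6358.91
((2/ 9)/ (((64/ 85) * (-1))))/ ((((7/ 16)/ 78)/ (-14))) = 2210/ 3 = 736.67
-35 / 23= -1.52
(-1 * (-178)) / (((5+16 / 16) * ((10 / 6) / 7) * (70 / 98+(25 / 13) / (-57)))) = 3231501 / 17650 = 183.09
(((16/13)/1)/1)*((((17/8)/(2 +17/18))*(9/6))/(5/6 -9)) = -5508/33761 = -0.16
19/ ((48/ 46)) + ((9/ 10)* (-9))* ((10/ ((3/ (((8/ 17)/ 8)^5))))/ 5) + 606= 106354387937/ 170382840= 624.21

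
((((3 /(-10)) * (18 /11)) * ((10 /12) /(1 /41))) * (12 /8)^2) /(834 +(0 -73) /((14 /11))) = -23247 /478412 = -0.05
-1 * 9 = -9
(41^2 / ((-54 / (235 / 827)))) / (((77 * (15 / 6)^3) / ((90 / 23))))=-632056 / 21969255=-0.03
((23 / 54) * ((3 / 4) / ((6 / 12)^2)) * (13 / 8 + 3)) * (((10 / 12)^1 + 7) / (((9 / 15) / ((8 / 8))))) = 199985 / 2592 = 77.15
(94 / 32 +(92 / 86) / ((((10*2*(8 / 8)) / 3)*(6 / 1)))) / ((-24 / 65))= -44187 / 5504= -8.03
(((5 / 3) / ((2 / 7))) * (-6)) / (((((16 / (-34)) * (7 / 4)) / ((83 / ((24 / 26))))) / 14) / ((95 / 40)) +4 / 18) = -21956571 / 139234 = -157.70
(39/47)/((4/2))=39/94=0.41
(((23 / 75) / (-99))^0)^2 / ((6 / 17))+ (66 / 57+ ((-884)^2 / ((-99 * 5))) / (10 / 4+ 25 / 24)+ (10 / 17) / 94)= -11065311703 / 25048650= -441.75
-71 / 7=-10.14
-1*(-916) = 916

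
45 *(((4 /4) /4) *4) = 45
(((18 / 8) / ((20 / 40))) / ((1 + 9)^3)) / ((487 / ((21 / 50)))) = 0.00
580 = 580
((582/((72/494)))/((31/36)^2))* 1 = 5385.17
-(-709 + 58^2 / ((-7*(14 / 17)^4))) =117905813 / 67228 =1753.82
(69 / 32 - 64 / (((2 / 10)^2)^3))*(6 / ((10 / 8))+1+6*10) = -10527977299 / 160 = -65799858.12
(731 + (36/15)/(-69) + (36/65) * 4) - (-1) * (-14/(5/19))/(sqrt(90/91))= 219221/299 - 133 * sqrt(910)/75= 679.69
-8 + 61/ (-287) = -8.21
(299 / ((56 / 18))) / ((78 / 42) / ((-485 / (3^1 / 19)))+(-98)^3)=-24797565 / 242846359996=-0.00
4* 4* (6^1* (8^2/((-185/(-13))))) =431.74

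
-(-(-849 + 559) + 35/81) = -23525/81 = -290.43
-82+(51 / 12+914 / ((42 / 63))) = 5173 / 4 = 1293.25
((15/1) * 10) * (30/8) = 1125/2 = 562.50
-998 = -998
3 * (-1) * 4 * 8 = -96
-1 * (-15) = 15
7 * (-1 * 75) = -525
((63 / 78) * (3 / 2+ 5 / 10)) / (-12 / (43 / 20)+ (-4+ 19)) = 0.17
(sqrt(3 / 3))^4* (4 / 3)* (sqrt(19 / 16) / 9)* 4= 0.65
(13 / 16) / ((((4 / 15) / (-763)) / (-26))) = 1934205 / 32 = 60443.91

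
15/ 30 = 1/ 2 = 0.50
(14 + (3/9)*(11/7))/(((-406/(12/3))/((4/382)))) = -1220/814233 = -0.00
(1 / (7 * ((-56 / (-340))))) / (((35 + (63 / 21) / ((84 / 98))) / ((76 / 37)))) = 6460 / 139601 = 0.05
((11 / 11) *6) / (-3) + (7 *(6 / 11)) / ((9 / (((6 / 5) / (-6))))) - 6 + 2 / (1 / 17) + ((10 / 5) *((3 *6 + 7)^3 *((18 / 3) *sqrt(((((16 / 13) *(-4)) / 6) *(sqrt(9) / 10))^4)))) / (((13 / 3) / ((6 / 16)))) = 365794372 / 362505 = 1009.07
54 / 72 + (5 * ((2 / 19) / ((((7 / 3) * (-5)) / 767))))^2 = 84766683 / 70756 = 1198.01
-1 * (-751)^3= 423564751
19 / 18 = 1.06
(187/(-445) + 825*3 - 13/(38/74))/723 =20708527/6112965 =3.39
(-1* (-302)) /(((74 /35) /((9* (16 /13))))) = 761040 /481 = 1582.20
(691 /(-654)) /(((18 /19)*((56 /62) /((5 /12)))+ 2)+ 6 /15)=-0.24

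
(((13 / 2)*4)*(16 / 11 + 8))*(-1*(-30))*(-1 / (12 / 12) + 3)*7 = 1135680 / 11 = 103243.64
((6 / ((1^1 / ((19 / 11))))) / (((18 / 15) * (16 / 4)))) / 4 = 95 / 176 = 0.54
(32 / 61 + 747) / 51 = 45599 / 3111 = 14.66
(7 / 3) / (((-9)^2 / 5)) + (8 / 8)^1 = 278 / 243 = 1.14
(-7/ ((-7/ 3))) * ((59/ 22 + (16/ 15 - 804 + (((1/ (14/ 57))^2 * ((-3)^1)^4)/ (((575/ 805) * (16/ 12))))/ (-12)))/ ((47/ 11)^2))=-746230859/ 4948160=-150.81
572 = 572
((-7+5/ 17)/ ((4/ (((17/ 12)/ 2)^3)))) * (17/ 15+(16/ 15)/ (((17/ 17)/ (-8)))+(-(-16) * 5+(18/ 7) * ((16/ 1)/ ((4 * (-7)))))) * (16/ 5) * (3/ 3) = -31897219/ 235200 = -135.62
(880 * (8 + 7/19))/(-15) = -9328/19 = -490.95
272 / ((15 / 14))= 3808 / 15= 253.87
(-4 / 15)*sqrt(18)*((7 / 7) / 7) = -0.16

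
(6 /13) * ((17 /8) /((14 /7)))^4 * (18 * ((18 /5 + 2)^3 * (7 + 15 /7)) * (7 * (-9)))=-1070983.36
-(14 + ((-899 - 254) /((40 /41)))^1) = 46713 /40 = 1167.82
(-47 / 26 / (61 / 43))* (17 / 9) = -34357 / 14274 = -2.41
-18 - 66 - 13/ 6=-517/ 6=-86.17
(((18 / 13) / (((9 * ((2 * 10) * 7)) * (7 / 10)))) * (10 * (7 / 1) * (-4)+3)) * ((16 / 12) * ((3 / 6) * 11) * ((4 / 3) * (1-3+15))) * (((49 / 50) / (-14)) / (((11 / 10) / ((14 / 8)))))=277 / 45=6.16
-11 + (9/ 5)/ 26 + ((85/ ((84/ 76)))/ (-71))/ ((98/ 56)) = -11.55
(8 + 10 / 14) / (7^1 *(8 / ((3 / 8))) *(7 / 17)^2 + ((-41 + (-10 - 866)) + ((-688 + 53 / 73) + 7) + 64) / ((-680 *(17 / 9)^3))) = 0.34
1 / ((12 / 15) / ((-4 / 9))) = -5 / 9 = -0.56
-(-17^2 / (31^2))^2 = -83521 / 923521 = -0.09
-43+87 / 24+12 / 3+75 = 317 / 8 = 39.62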